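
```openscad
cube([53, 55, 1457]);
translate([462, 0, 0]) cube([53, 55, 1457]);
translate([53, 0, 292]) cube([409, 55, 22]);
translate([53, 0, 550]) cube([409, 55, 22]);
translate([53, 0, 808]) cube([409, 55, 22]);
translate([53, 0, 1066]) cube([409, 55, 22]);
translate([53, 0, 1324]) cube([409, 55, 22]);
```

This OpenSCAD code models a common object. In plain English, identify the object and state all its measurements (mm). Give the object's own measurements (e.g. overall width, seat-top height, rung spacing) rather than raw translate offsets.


A straight ladder. Two 53×55 mm vertical rails, 1457 mm tall, stand 515 mm apart (outside-to-outside) with their front faces coplanar on the −y side. 5 rungs, each 55 mm deep and 22 mm tall, span between the inner faces of the rails, front faces flush with the rails. The lowest rung's underside is at z = 292 mm and rungs are spaced 258 mm apart (underside to underside).


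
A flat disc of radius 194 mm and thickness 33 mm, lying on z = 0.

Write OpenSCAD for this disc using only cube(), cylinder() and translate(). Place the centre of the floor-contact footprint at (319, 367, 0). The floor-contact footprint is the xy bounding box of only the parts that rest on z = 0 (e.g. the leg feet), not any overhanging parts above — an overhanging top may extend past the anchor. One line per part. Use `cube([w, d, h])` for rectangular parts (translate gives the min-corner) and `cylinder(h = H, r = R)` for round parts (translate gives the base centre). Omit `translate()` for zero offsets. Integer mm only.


translate([319, 367, 0]) cylinder(h = 33, r = 194);


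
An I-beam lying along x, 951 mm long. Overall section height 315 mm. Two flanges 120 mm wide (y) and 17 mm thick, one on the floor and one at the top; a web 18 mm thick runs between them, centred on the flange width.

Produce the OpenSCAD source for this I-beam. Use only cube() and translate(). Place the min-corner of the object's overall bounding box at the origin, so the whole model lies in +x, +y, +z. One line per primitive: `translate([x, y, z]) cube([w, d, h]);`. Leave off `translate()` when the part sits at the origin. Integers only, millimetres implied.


cube([951, 120, 17]);
translate([0, 51, 17]) cube([951, 18, 281]);
translate([0, 0, 298]) cube([951, 120, 17]);


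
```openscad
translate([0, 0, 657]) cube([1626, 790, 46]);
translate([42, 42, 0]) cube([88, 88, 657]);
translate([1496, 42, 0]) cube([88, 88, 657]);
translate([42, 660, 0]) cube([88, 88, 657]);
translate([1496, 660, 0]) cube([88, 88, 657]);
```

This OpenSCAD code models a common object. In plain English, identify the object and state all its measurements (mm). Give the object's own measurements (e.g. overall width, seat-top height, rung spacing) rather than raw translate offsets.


A table: top 1626 mm (x) × 790 mm (y), 46 mm thick, upper face at z = 703 mm, on four 88×88 mm square legs, each inset 42 mm from the nearest pair of top edges from z = 0 to the bottom of the top.


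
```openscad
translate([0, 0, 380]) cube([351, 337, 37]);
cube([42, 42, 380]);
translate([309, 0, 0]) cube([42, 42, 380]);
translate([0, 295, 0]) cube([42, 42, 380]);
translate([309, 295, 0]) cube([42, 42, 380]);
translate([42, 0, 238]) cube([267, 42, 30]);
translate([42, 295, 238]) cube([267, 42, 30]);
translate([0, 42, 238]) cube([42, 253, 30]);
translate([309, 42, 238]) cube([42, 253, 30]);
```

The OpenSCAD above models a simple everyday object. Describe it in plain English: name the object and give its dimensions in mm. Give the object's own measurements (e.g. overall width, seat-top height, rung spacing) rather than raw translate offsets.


A four-legged stool. The seat is a 351×337×37 mm slab whose top surface is at z = 417 mm; four square legs, each 42×42 mm in cross-section, run from the floor (z = 0) to the underside of the seat, each flush with a corner of the seat. Four stretchers, 42 mm wide and 30 mm tall, connect adjacent legs with their undersides at z = 238 mm, each running between the inner faces of the legs it joins and aligned with the legs' outer faces on the other axis.


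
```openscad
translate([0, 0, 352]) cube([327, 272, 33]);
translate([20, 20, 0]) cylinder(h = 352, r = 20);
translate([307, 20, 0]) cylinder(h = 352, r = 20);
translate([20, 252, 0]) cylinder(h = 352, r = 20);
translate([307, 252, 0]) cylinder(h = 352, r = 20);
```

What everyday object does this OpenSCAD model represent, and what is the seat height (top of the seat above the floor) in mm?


A stool. The seat height is 385 mm.

A 327×272×33 slab at z = 352 on four corner cylinders — a stool. The seat top is 352 + 33 = 385 mm.


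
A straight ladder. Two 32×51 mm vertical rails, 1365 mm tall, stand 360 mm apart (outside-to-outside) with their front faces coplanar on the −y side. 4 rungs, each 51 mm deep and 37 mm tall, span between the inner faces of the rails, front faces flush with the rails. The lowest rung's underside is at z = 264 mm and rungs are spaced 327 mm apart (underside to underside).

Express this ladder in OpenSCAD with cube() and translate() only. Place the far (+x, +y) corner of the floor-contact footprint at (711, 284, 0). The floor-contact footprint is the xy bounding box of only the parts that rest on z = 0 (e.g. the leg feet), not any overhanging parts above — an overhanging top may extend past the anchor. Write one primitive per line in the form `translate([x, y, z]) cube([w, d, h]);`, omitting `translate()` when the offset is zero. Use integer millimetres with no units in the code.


translate([351, 233, 0]) cube([32, 51, 1365]);
translate([679, 233, 0]) cube([32, 51, 1365]);
translate([383, 233, 264]) cube([296, 51, 37]);
translate([383, 233, 591]) cube([296, 51, 37]);
translate([383, 233, 918]) cube([296, 51, 37]);
translate([383, 233, 1245]) cube([296, 51, 37]);


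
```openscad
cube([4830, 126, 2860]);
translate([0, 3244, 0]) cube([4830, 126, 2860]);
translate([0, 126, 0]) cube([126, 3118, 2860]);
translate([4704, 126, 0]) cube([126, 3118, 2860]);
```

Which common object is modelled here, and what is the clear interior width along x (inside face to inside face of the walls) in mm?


A house (or room) frame. The interior width is 4578 mm.

Four 2860 mm walls enclosing a rectangle with no floor or roof — a room or house frame. Outside width is 4830 mm and wall thickness is 126 mm, so the interior width is 4830 − 2 × 126 = 4578 mm.


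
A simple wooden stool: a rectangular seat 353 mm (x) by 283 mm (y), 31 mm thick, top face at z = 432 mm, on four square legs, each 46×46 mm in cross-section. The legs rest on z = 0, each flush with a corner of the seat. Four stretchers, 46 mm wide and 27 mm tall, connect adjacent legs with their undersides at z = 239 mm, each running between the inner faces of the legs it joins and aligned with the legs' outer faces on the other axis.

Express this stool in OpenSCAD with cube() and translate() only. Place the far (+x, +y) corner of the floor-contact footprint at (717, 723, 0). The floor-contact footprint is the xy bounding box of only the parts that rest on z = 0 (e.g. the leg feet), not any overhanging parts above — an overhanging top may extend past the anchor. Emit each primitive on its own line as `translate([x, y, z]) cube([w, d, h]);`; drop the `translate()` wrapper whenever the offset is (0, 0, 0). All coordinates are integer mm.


translate([364, 440, 401]) cube([353, 283, 31]);
translate([364, 440, 0]) cube([46, 46, 401]);
translate([671, 440, 0]) cube([46, 46, 401]);
translate([364, 677, 0]) cube([46, 46, 401]);
translate([671, 677, 0]) cube([46, 46, 401]);
translate([410, 440, 239]) cube([261, 46, 27]);
translate([410, 677, 239]) cube([261, 46, 27]);
translate([364, 486, 239]) cube([46, 191, 27]);
translate([671, 486, 239]) cube([46, 191, 27]);


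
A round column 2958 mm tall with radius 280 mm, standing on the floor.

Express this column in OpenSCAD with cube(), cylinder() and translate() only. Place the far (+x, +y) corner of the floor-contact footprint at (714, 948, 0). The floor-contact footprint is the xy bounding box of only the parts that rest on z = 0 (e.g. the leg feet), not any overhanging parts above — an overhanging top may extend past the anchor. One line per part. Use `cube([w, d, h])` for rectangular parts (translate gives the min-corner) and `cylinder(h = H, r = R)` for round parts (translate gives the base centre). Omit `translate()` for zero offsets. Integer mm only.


translate([434, 668, 0]) cylinder(h = 2958, r = 280);


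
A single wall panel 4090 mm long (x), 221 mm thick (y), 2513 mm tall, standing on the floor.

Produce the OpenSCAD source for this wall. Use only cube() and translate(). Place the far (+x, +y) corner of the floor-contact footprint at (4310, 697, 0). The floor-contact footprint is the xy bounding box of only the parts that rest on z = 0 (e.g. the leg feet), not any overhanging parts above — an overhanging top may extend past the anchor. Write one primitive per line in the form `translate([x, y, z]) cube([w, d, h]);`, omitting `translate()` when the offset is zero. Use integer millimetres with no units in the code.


translate([220, 476, 0]) cube([4090, 221, 2513]);


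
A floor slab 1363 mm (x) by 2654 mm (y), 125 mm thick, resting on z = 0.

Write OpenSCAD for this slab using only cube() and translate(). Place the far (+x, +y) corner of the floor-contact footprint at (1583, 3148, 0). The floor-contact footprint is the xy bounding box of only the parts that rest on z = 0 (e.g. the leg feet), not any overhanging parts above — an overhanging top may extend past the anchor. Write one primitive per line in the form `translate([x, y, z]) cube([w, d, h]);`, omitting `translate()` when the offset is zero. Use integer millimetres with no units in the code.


translate([220, 494, 0]) cube([1363, 2654, 125]);


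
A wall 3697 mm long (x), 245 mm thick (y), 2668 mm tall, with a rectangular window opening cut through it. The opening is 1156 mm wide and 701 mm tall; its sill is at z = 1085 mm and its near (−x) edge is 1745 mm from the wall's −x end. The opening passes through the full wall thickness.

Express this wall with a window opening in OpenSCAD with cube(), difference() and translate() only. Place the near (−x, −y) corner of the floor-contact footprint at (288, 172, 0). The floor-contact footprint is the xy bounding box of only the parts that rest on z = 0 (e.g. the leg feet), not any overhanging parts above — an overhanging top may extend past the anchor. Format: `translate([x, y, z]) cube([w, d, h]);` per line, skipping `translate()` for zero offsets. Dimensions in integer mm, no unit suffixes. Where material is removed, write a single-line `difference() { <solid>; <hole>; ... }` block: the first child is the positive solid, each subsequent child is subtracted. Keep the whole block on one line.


difference() { translate([288, 172, 0]) cube([3697, 245, 2668]); translate([2033, 172, 1085]) cube([1156, 245, 701]); }


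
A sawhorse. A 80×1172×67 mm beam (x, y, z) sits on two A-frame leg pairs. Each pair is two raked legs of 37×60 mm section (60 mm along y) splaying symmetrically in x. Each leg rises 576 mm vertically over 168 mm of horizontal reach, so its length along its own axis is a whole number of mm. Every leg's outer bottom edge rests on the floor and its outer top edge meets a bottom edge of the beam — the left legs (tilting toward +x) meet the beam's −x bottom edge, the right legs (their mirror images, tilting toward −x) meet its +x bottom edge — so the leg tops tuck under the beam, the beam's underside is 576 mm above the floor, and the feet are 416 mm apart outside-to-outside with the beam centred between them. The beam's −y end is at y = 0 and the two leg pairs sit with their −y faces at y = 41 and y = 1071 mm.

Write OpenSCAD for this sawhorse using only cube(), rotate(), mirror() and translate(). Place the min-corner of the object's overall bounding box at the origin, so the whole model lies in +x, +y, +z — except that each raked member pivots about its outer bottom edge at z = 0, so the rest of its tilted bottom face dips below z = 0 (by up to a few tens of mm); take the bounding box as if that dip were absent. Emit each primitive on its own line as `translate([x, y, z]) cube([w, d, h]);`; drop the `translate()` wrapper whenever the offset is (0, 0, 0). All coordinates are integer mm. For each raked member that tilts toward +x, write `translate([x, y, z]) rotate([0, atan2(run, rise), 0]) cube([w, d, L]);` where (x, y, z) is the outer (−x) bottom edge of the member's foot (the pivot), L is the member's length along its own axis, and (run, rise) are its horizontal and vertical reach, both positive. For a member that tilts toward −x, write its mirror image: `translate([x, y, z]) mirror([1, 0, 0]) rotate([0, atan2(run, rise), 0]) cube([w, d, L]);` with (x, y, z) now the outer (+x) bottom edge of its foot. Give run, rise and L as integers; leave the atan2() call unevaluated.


translate([168, 0, 576]) cube([80, 1172, 67]);
translate([0, 41, 0]) rotate([0, atan2(168, 576), 0]) cube([37, 60, 600]);
translate([416, 41, 0]) mirror([1, 0, 0]) rotate([0, atan2(168, 576), 0]) cube([37, 60, 600]);
translate([0, 1071, 0]) rotate([0, atan2(168, 576), 0]) cube([37, 60, 600]);
translate([416, 1071, 0]) mirror([1, 0, 0]) rotate([0, atan2(168, 576), 0]) cube([37, 60, 600]);


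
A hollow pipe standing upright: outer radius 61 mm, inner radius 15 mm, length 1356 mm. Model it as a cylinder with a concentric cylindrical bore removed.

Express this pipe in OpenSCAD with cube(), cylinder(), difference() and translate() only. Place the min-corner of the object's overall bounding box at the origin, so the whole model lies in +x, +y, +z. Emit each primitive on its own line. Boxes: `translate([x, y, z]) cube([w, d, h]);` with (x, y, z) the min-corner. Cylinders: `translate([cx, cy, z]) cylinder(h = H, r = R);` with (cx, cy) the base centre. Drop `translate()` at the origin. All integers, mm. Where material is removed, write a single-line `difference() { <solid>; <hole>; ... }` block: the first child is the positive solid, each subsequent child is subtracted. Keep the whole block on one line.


difference() { translate([61, 61, 0]) cylinder(h = 1356, r = 61); translate([61, 61, 0]) cylinder(h = 1356, r = 15); }


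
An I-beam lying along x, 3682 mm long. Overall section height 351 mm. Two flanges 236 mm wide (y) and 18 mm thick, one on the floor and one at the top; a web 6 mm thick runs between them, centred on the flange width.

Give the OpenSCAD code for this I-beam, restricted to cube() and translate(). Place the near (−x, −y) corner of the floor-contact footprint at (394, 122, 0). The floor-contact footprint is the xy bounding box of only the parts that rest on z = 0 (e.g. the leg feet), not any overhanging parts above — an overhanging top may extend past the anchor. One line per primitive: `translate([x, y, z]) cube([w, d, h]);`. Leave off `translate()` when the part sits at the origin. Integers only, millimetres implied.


translate([394, 122, 0]) cube([3682, 236, 18]);
translate([394, 237, 18]) cube([3682, 6, 315]);
translate([394, 122, 333]) cube([3682, 236, 18]);


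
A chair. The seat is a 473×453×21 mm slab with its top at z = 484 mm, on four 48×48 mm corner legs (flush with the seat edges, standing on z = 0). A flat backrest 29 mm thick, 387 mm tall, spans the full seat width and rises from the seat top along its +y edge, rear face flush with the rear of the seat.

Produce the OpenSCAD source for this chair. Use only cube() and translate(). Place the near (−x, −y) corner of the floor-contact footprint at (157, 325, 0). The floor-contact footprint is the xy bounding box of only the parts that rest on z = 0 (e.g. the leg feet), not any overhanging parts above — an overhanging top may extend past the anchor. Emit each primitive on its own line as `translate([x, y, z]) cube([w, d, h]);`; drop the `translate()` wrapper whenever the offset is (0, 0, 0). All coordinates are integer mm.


// leg_h = 484 - 21 = 463
translate([157, 325, 463]) cube([473, 453, 21]);
translate([157, 325, 0]) cube([48, 48, 463]);
translate([582, 325, 0]) cube([48, 48, 463]);
translate([157, 730, 0]) cube([48, 48, 463]);
translate([582, 730, 0]) cube([48, 48, 463]);
translate([157, 749, 484]) cube([473, 29, 387]);


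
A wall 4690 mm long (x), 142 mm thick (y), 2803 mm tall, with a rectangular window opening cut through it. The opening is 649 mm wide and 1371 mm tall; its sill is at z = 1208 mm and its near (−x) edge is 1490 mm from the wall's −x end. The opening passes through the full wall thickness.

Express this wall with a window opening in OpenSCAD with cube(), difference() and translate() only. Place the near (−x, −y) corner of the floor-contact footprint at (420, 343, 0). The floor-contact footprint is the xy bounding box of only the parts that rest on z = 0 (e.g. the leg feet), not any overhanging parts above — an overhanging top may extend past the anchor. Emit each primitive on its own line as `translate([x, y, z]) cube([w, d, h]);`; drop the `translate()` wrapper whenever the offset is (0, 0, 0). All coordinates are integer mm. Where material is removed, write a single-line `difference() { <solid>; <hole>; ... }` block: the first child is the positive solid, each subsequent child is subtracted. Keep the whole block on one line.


difference() { translate([420, 343, 0]) cube([4690, 142, 2803]); translate([1910, 343, 1208]) cube([649, 142, 1371]); }


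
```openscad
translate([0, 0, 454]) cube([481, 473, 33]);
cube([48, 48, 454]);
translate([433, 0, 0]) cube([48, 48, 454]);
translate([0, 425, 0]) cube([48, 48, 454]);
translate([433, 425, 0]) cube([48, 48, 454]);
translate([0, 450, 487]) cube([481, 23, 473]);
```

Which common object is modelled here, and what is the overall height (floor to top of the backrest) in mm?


A chair. The overall height is 960 mm.

A slab on four corner posts with a tall panel at the back — a chair. The seat slab sits at z = 454 with thickness 33, and the 473 mm backrest starts at the seat top, so the overall height is 454 + 33 + 473 = 960 mm.


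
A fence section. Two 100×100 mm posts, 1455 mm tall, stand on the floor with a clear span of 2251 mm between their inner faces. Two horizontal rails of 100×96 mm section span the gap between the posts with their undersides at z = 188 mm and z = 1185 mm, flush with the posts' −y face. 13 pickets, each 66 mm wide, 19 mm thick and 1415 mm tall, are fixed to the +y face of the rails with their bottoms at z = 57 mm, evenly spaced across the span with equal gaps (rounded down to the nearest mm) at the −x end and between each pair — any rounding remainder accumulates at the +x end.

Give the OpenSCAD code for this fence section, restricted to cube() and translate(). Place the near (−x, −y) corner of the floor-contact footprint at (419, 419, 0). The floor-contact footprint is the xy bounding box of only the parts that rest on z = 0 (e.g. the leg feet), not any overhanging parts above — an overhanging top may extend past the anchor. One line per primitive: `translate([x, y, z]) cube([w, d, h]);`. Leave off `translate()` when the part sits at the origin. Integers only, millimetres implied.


translate([419, 419, 0]) cube([100, 100, 1455]);
translate([2770, 419, 0]) cube([100, 100, 1455]);
translate([519, 419, 188]) cube([2251, 100, 96]);
translate([519, 419, 1185]) cube([2251, 100, 96]);
translate([618, 519, 57]) cube([66, 19, 1415]);
translate([783, 519, 57]) cube([66, 19, 1415]);
translate([948, 519, 57]) cube([66, 19, 1415]);
translate([1113, 519, 57]) cube([66, 19, 1415]);
translate([1278, 519, 57]) cube([66, 19, 1415]);
translate([1443, 519, 57]) cube([66, 19, 1415]);
translate([1608, 519, 57]) cube([66, 19, 1415]);
translate([1773, 519, 57]) cube([66, 19, 1415]);
translate([1938, 519, 57]) cube([66, 19, 1415]);
translate([2103, 519, 57]) cube([66, 19, 1415]);
translate([2268, 519, 57]) cube([66, 19, 1415]);
translate([2433, 519, 57]) cube([66, 19, 1415]);
translate([2598, 519, 57]) cube([66, 19, 1415]);


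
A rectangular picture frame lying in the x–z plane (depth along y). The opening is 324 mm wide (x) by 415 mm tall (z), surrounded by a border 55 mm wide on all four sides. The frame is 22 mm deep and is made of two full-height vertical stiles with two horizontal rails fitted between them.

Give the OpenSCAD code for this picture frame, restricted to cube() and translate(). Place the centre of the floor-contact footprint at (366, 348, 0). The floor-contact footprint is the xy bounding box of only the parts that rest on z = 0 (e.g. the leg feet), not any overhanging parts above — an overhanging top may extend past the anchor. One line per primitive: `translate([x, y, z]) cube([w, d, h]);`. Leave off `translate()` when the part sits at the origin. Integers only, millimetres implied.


translate([149, 337, 0]) cube([55, 22, 525]);
translate([528, 337, 0]) cube([55, 22, 525]);
translate([204, 337, 0]) cube([324, 22, 55]);
translate([204, 337, 470]) cube([324, 22, 55]);


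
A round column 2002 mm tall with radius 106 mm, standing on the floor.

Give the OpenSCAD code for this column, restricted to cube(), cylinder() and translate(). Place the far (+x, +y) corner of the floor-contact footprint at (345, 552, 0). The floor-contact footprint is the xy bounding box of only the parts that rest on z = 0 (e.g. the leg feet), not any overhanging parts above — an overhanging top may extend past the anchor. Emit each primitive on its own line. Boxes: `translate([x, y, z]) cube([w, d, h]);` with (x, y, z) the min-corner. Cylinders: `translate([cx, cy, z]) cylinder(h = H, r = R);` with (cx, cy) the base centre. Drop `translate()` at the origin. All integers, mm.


translate([239, 446, 0]) cylinder(h = 2002, r = 106);


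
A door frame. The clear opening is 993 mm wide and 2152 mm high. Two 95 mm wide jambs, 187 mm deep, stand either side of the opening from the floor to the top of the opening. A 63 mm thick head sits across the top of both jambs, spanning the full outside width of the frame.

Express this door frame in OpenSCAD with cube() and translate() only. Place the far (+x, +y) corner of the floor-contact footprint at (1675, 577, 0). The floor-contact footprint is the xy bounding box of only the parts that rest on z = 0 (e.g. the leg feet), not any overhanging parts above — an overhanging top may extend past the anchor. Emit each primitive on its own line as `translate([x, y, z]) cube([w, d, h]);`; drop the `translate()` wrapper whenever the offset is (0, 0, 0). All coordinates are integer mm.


translate([492, 390, 0]) cube([95, 187, 2152]);
translate([1580, 390, 0]) cube([95, 187, 2152]);
translate([492, 390, 2152]) cube([1183, 187, 63]);


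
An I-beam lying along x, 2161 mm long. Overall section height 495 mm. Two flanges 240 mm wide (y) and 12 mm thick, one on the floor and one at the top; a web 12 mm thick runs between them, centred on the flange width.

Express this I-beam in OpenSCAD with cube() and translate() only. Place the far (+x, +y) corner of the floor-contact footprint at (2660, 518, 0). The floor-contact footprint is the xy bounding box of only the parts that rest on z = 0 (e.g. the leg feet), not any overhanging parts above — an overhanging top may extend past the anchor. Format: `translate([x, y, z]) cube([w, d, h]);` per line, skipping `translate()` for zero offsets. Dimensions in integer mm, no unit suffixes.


translate([499, 278, 0]) cube([2161, 240, 12]);
translate([499, 392, 12]) cube([2161, 12, 471]);
translate([499, 278, 483]) cube([2161, 240, 12]);


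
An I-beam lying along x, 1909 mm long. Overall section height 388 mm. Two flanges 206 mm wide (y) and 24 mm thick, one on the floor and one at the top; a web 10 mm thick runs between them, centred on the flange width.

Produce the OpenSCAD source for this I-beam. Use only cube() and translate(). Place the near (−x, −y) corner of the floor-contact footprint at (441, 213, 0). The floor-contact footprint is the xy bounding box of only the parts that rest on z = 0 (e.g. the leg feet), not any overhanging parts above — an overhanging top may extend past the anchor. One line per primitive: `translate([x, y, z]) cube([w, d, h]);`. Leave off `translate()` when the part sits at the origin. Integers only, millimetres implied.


translate([441, 213, 0]) cube([1909, 206, 24]);
translate([441, 311, 24]) cube([1909, 10, 340]);
translate([441, 213, 364]) cube([1909, 206, 24]);


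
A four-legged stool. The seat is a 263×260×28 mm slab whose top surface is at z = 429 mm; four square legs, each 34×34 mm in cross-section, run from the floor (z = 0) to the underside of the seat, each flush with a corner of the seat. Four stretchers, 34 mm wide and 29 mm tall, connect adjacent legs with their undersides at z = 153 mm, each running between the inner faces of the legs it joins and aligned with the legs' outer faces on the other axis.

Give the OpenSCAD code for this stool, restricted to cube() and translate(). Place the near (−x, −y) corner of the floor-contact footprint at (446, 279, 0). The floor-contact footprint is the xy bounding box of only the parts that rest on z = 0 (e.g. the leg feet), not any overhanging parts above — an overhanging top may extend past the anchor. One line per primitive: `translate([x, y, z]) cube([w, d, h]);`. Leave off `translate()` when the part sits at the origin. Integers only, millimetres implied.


// leg_h = 429 - 28 = 401
// stretcher span = 263 - 2*34 = 195
translate([446, 279, 401]) cube([263, 260, 28]);
translate([446, 279, 0]) cube([34, 34, 401]);
translate([675, 279, 0]) cube([34, 34, 401]);
translate([446, 505, 0]) cube([34, 34, 401]);
translate([675, 505, 0]) cube([34, 34, 401]);
translate([480, 279, 153]) cube([195, 34, 29]);
translate([480, 505, 153]) cube([195, 34, 29]);
translate([446, 313, 153]) cube([34, 192, 29]);
translate([675, 313, 153]) cube([34, 192, 29]);


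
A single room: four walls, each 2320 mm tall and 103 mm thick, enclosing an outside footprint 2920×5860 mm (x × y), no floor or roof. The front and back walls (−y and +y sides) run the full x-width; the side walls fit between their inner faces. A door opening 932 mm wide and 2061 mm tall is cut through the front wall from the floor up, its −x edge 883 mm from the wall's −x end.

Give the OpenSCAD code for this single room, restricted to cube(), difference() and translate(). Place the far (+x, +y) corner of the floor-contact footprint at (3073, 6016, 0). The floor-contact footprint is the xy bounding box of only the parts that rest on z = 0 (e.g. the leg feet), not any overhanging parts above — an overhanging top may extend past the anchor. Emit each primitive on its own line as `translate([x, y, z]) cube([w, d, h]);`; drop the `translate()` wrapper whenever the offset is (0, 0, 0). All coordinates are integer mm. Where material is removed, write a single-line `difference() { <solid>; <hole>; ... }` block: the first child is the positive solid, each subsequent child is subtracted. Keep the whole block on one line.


difference() { translate([153, 156, 0]) cube([2920, 103, 2320]); translate([1036, 156, 0]) cube([932, 103, 2061]); }
translate([153, 5913, 0]) cube([2920, 103, 2320]);
translate([153, 259, 0]) cube([103, 5654, 2320]);
translate([2970, 259, 0]) cube([103, 5654, 2320]);


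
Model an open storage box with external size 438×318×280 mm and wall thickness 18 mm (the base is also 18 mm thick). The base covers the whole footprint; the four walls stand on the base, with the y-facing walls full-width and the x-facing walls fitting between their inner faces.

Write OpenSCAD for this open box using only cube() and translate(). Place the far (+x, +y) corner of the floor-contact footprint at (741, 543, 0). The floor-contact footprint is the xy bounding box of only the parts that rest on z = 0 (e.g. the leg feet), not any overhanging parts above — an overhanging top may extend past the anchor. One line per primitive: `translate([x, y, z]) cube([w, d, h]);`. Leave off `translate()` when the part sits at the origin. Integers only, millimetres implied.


translate([303, 225, 0]) cube([438, 318, 18]);
translate([303, 225, 18]) cube([438, 18, 262]);
translate([303, 525, 18]) cube([438, 18, 262]);
translate([303, 243, 18]) cube([18, 282, 262]);
translate([723, 243, 18]) cube([18, 282, 262]);


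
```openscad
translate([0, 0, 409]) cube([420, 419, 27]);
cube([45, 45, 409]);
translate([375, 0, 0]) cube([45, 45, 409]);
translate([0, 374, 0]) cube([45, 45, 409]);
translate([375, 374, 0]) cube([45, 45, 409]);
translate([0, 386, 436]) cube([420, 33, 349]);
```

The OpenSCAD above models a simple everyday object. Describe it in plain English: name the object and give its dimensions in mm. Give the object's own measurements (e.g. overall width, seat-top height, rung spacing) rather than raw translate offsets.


A chair. The seat is a 420×419×27 mm slab with its top at z = 436 mm, on four 45×45 mm corner legs (flush with the seat edges, standing on z = 0). A flat backrest 33 mm thick, 349 mm tall, spans the full seat width and rises from the seat top along its +y edge, rear face flush with the rear of the seat.


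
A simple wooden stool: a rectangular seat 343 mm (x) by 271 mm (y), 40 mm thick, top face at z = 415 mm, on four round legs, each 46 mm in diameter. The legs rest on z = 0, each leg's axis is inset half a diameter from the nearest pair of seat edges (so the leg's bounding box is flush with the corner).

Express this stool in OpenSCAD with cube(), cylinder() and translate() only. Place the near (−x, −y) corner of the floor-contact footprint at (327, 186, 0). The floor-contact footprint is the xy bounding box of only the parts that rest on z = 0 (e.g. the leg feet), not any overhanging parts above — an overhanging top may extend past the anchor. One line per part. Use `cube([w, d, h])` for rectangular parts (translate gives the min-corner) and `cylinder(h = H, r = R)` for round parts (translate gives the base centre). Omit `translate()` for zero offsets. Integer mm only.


translate([327, 186, 375]) cube([343, 271, 40]);
translate([350, 209, 0]) cylinder(h = 375, r = 23);
translate([647, 209, 0]) cylinder(h = 375, r = 23);
translate([350, 434, 0]) cylinder(h = 375, r = 23);
translate([647, 434, 0]) cylinder(h = 375, r = 23);


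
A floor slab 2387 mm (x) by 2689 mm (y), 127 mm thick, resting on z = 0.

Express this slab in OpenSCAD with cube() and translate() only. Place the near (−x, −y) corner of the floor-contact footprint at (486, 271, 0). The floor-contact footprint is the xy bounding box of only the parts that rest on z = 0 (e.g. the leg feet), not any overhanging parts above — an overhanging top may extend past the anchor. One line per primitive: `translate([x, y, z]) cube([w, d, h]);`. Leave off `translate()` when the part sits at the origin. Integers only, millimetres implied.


translate([486, 271, 0]) cube([2387, 2689, 127]);


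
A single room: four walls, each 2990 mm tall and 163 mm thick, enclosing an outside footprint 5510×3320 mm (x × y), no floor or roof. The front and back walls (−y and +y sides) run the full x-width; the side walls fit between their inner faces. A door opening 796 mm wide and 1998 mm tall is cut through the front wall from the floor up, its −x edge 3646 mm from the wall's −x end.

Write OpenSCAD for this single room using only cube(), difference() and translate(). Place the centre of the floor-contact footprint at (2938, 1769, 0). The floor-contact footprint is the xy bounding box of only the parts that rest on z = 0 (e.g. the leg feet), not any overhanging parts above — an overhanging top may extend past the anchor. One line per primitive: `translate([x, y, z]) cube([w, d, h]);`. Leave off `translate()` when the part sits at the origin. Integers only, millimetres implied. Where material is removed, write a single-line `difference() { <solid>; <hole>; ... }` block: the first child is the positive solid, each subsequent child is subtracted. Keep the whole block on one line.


difference() { translate([183, 109, 0]) cube([5510, 163, 2990]); translate([3829, 109, 0]) cube([796, 163, 1998]); }
translate([183, 3266, 0]) cube([5510, 163, 2990]);
translate([183, 272, 0]) cube([163, 2994, 2990]);
translate([5530, 272, 0]) cube([163, 2994, 2990]);


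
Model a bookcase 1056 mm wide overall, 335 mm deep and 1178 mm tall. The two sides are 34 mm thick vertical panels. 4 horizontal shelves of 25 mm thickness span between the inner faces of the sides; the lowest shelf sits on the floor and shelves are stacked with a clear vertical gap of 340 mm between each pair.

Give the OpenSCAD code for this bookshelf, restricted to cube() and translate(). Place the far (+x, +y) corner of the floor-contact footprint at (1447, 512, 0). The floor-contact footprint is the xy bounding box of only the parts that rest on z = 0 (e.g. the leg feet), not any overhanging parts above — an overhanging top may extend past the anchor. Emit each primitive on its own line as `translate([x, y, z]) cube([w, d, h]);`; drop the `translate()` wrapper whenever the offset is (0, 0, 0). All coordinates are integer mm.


translate([391, 177, 0]) cube([34, 335, 1178]);
translate([1413, 177, 0]) cube([34, 335, 1178]);
translate([425, 177, 0]) cube([988, 335, 25]);
translate([425, 177, 365]) cube([988, 335, 25]);
translate([425, 177, 730]) cube([988, 335, 25]);
translate([425, 177, 1095]) cube([988, 335, 25]);


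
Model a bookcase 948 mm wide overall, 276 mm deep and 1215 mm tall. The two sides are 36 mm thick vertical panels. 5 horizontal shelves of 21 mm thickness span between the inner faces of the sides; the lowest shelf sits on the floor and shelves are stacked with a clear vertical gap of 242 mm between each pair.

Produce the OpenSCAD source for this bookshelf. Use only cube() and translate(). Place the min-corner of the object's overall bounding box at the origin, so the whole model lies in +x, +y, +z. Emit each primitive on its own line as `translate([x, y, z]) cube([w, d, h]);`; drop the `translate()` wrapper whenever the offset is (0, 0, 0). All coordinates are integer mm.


cube([36, 276, 1215]);
translate([912, 0, 0]) cube([36, 276, 1215]);
translate([36, 0, 0]) cube([876, 276, 21]);
translate([36, 0, 263]) cube([876, 276, 21]);
translate([36, 0, 526]) cube([876, 276, 21]);
translate([36, 0, 789]) cube([876, 276, 21]);
translate([36, 0, 1052]) cube([876, 276, 21]);


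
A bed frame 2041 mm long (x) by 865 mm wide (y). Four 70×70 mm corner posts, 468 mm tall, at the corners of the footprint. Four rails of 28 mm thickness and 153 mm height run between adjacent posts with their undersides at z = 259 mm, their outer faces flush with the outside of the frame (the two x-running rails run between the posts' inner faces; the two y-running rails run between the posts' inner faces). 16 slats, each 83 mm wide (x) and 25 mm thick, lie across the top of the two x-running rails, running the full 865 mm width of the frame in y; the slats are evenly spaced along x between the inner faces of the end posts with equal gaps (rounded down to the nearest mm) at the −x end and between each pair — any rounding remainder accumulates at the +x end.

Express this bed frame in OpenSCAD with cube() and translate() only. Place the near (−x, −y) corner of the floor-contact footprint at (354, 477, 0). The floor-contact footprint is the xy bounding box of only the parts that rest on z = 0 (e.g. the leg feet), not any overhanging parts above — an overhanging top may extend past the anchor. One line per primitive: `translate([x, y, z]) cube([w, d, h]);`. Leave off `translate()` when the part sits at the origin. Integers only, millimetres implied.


// slat z = rail_z + rail_h = 259 + 153 = 412
// slat gap = ⌊(1901 − 16·83) / 17⌋ = 33
translate([354, 477, 0]) cube([70, 70, 468]);
translate([354, 1272, 0]) cube([70, 70, 468]);
translate([2325, 477, 0]) cube([70, 70, 468]);
translate([2325, 1272, 0]) cube([70, 70, 468]);
translate([424, 477, 259]) cube([1901, 28, 153]);
translate([424, 1314, 259]) cube([1901, 28, 153]);
translate([354, 547, 259]) cube([28, 725, 153]);
translate([2367, 547, 259]) cube([28, 725, 153]);
translate([457, 477, 412]) cube([83, 865, 25]);
translate([573, 477, 412]) cube([83, 865, 25]);
translate([689, 477, 412]) cube([83, 865, 25]);
translate([805, 477, 412]) cube([83, 865, 25]);
translate([921, 477, 412]) cube([83, 865, 25]);
translate([1037, 477, 412]) cube([83, 865, 25]);
translate([1153, 477, 412]) cube([83, 865, 25]);
translate([1269, 477, 412]) cube([83, 865, 25]);
translate([1385, 477, 412]) cube([83, 865, 25]);
translate([1501, 477, 412]) cube([83, 865, 25]);
translate([1617, 477, 412]) cube([83, 865, 25]);
translate([1733, 477, 412]) cube([83, 865, 25]);
translate([1849, 477, 412]) cube([83, 865, 25]);
translate([1965, 477, 412]) cube([83, 865, 25]);
translate([2081, 477, 412]) cube([83, 865, 25]);
translate([2197, 477, 412]) cube([83, 865, 25]);


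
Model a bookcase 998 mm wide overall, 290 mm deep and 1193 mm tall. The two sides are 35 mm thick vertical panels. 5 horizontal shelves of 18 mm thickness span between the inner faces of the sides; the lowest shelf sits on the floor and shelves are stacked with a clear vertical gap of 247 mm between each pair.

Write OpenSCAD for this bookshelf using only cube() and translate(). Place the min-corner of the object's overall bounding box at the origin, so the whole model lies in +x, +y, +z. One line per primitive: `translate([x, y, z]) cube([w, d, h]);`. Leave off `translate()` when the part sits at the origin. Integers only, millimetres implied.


cube([35, 290, 1193]);
translate([963, 0, 0]) cube([35, 290, 1193]);
translate([35, 0, 0]) cube([928, 290, 18]);
translate([35, 0, 265]) cube([928, 290, 18]);
translate([35, 0, 530]) cube([928, 290, 18]);
translate([35, 0, 795]) cube([928, 290, 18]);
translate([35, 0, 1060]) cube([928, 290, 18]);


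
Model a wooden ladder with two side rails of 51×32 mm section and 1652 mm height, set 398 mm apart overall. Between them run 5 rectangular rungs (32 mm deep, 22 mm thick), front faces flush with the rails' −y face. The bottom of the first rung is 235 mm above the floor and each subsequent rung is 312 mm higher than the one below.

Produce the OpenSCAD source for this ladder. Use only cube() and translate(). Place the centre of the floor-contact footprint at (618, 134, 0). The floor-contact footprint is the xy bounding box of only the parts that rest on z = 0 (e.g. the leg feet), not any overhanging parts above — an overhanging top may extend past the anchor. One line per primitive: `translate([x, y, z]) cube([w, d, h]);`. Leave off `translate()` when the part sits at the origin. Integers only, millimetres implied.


translate([419, 118, 0]) cube([51, 32, 1652]);
translate([766, 118, 0]) cube([51, 32, 1652]);
translate([470, 118, 235]) cube([296, 32, 22]);
translate([470, 118, 547]) cube([296, 32, 22]);
translate([470, 118, 859]) cube([296, 32, 22]);
translate([470, 118, 1171]) cube([296, 32, 22]);
translate([470, 118, 1483]) cube([296, 32, 22]);


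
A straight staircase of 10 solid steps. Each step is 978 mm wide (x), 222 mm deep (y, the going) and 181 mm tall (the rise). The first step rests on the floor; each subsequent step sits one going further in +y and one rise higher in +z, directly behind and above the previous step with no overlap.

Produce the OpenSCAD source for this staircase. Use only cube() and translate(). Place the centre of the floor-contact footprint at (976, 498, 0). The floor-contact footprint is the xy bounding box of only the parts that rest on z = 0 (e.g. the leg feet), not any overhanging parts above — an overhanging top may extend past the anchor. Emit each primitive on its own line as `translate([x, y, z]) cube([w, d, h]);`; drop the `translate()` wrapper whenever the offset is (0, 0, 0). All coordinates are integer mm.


translate([487, 387, 0]) cube([978, 222, 181]);
translate([487, 609, 181]) cube([978, 222, 181]);
translate([487, 831, 362]) cube([978, 222, 181]);
translate([487, 1053, 543]) cube([978, 222, 181]);
translate([487, 1275, 724]) cube([978, 222, 181]);
translate([487, 1497, 905]) cube([978, 222, 181]);
translate([487, 1719, 1086]) cube([978, 222, 181]);
translate([487, 1941, 1267]) cube([978, 222, 181]);
translate([487, 2163, 1448]) cube([978, 222, 181]);
translate([487, 2385, 1629]) cube([978, 222, 181]);
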